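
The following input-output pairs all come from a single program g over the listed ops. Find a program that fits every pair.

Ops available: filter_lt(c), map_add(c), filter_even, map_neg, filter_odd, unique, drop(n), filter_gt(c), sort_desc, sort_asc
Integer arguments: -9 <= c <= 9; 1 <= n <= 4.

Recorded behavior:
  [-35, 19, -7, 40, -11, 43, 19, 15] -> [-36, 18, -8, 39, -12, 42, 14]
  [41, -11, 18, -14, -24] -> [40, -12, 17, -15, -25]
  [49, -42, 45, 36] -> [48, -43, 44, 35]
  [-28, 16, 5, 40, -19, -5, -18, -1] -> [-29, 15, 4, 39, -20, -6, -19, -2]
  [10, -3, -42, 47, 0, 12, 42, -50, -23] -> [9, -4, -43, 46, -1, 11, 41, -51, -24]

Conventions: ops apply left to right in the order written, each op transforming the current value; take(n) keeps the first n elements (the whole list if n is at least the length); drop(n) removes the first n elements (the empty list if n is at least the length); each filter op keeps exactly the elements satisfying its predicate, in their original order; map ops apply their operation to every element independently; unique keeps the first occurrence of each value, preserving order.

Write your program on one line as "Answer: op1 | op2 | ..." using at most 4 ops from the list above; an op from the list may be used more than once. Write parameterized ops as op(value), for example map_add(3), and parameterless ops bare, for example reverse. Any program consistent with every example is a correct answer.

map_add(-1) | map_neg | unique | map_neg

Check, running the answer program on each example:
  [-35, 19, -7, 40, -11, 43, 19, 15] -> [-36, 18, -8, 39, -12, 42, 18, 14] -> [36, -18, 8, -39, 12, -42, -18, -14] -> [36, -18, 8, -39, 12, -42, -14] -> [-36, 18, -8, 39, -12, 42, 14]
  [41, -11, 18, -14, -24] -> [40, -12, 17, -15, -25] -> [-40, 12, -17, 15, 25] -> [-40, 12, -17, 15, 25] -> [40, -12, 17, -15, -25]
  [49, -42, 45, 36] -> [48, -43, 44, 35] -> [-48, 43, -44, -35] -> [-48, 43, -44, -35] -> [48, -43, 44, 35]
  [-28, 16, 5, 40, -19, -5, -18, -1] -> [-29, 15, 4, 39, -20, -6, -19, -2] -> [29, -15, -4, -39, 20, 6, 19, 2] -> [29, -15, -4, -39, 20, 6, 19, 2] -> [-29, 15, 4, 39, -20, -6, -19, -2]
  [10, -3, -42, 47, 0, 12, 42, -50, -23] -> [9, -4, -43, 46, -1, 11, 41, -51, -24] -> [-9, 4, 43, -46, 1, -11, -41, 51, 24] -> [-9, 4, 43, -46, 1, -11, -41, 51, 24] -> [9, -4, -43, 46, -1, 11, 41, -51, -24]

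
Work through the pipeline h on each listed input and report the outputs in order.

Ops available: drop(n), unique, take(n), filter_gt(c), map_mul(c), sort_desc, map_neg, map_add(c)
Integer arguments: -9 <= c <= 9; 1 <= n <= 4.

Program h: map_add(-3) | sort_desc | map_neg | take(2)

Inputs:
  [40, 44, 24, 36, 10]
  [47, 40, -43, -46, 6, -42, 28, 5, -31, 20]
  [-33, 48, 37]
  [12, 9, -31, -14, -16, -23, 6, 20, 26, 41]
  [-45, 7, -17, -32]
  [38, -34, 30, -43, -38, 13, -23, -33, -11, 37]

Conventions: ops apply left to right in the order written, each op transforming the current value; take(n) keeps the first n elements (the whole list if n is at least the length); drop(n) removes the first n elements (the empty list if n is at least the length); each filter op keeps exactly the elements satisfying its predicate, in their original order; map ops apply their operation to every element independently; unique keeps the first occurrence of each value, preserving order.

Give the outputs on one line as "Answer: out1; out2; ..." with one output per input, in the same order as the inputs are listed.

Execution, op by op:
  [40, 44, 24, 36, 10] -> [37, 41, 21, 33, 7] -> [41, 37, 33, 21, 7] -> [-41, -37, -33, -21, -7] -> [-41, -37]
  [47, 40, -43, -46, 6, -42, 28, 5, -31, 20] -> [44, 37, -46, -49, 3, -45, 25, 2, -34, 17] -> [44, 37, 25, 17, 3, 2, -34, -45, -46, -49] -> [-44, -37, -25, -17, -3, -2, 34, 45, 46, 49] -> [-44, -37]
  [-33, 48, 37] -> [-36, 45, 34] -> [45, 34, -36] -> [-45, -34, 36] -> [-45, -34]
  [12, 9, -31, -14, -16, -23, 6, 20, 26, 41] -> [9, 6, -34, -17, -19, -26, 3, 17, 23, 38] -> [38, 23, 17, 9, 6, 3, -17, -19, -26, -34] -> [-38, -23, -17, -9, -6, -3, 17, 19, 26, 34] -> [-38, -23]
  [-45, 7, -17, -32] -> [-48, 4, -20, -35] -> [4, -20, -35, -48] -> [-4, 20, 35, 48] -> [-4, 20]
  [38, -34, 30, -43, -38, 13, -23, -33, -11, 37] -> [35, -37, 27, -46, -41, 10, -26, -36, -14, 34] -> [35, 34, 27, 10, -14, -26, -36, -37, -41, -46] -> [-35, -34, -27, -10, 14, 26, 36, 37, 41, 46] -> [-35, -34]

[-41, -37]; [-44, -37]; [-45, -34]; [-38, -23]; [-4, 20]; [-35, -34]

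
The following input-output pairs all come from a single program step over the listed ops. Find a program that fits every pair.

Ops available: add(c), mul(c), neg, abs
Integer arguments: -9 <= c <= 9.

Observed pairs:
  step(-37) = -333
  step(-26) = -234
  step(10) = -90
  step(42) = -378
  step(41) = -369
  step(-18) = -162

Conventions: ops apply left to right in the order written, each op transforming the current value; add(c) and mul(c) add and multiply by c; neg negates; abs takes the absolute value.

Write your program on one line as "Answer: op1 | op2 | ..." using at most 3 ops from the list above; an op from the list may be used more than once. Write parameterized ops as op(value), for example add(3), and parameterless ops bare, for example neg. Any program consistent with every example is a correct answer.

abs | mul(-3) | mul(3)

Check, running the answer program on each example:
  -37 -> 37 -> -111 -> -333
  -26 -> 26 -> -78 -> -234
  10 -> 10 -> -30 -> -90
  42 -> 42 -> -126 -> -378
  41 -> 41 -> -123 -> -369
  -18 -> 18 -> -54 -> -162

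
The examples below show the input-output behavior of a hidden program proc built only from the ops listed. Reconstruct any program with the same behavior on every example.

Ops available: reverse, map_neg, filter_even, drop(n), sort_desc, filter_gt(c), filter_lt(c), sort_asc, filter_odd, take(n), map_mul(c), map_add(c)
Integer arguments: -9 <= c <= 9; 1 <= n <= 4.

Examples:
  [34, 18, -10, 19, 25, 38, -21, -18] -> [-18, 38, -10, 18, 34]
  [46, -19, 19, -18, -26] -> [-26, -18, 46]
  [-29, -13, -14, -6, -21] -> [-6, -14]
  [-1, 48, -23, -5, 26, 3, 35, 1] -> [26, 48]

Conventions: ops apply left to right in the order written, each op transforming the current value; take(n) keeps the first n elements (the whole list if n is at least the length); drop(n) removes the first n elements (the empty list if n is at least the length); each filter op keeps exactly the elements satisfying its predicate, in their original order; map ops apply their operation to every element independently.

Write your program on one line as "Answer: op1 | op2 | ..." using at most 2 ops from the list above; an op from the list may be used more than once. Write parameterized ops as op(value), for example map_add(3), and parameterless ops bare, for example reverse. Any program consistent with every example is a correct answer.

filter_even | reverse

Check, running the answer program on each example:
  [34, 18, -10, 19, 25, 38, -21, -18] -> [34, 18, -10, 38, -18] -> [-18, 38, -10, 18, 34]
  [46, -19, 19, -18, -26] -> [46, -18, -26] -> [-26, -18, 46]
  [-29, -13, -14, -6, -21] -> [-14, -6] -> [-6, -14]
  [-1, 48, -23, -5, 26, 3, 35, 1] -> [48, 26] -> [26, 48]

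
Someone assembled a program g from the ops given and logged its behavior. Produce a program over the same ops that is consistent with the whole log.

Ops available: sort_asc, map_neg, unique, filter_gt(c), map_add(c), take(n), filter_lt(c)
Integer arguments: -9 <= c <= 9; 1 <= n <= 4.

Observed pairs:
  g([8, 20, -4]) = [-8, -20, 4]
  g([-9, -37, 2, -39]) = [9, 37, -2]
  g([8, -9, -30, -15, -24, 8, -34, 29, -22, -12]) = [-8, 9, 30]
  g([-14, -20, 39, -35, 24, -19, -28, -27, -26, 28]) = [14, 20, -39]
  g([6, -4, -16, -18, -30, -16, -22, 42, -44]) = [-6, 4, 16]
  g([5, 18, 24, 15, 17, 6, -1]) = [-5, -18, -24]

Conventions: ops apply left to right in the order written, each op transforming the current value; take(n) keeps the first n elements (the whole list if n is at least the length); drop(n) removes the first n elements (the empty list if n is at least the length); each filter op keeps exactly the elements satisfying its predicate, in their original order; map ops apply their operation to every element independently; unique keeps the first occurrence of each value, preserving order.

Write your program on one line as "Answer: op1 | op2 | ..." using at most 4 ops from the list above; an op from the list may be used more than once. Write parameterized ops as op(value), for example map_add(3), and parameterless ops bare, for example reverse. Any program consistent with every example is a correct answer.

take(4) | take(3) | map_neg

Check, running the answer program on each example:
  [8, 20, -4] -> [8, 20, -4] -> [8, 20, -4] -> [-8, -20, 4]
  [-9, -37, 2, -39] -> [-9, -37, 2, -39] -> [-9, -37, 2] -> [9, 37, -2]
  [8, -9, -30, -15, -24, 8, -34, 29, -22, -12] -> [8, -9, -30, -15] -> [8, -9, -30] -> [-8, 9, 30]
  [-14, -20, 39, -35, 24, -19, -28, -27, -26, 28] -> [-14, -20, 39, -35] -> [-14, -20, 39] -> [14, 20, -39]
  [6, -4, -16, -18, -30, -16, -22, 42, -44] -> [6, -4, -16, -18] -> [6, -4, -16] -> [-6, 4, 16]
  [5, 18, 24, 15, 17, 6, -1] -> [5, 18, 24, 15] -> [5, 18, 24] -> [-5, -18, -24]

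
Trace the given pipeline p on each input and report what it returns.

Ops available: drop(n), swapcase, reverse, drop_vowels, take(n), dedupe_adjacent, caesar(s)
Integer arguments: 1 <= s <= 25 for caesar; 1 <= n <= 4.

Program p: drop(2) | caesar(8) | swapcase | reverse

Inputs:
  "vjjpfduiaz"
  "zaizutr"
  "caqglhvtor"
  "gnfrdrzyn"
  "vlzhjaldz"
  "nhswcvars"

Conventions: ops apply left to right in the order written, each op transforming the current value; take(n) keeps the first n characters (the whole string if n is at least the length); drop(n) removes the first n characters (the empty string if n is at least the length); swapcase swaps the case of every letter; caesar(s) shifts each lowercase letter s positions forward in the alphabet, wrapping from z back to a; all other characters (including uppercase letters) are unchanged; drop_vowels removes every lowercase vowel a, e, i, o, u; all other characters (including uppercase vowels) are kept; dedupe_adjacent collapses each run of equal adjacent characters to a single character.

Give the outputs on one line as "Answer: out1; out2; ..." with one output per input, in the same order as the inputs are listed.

"HIQCLNXR"; "ZBCHQ"; "ZWBDPTOY"; "VGHZLZN"; "HLTIRPH"; "AZIDKEA"

Execution, op by op:
  "vjjpfduiaz" -> "jpfduiaz" -> "rxnlcqih" -> "RXNLCQIH" -> "HIQCLNXR"
  "zaizutr" -> "izutr" -> "qhcbz" -> "QHCBZ" -> "ZBCHQ"
  "caqglhvtor" -> "qglhvtor" -> "yotpdbwz" -> "YOTPDBWZ" -> "ZWBDPTOY"
  "gnfrdrzyn" -> "frdrzyn" -> "nzlzhgv" -> "NZLZHGV" -> "VGHZLZN"
  "vlzhjaldz" -> "zhjaldz" -> "hpritlh" -> "HPRITLH" -> "HLTIRPH"
  "nhswcvars" -> "swcvars" -> "aekdiza" -> "AEKDIZA" -> "AZIDKEA"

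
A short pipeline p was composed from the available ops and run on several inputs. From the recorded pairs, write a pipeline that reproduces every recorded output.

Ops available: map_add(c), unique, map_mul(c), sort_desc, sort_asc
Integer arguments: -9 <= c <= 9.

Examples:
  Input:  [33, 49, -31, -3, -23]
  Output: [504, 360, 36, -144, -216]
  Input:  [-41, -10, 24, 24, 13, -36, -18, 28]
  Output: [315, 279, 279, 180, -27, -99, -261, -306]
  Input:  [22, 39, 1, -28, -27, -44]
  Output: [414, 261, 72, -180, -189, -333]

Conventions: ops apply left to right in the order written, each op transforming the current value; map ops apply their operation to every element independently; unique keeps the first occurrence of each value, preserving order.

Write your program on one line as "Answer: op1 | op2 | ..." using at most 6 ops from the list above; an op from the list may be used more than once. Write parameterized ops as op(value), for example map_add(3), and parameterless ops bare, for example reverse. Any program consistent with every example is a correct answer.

map_add(7) | map_mul(-9) | sort_desc | sort_asc | map_mul(-1)

Check, running the answer program on each example:
  [33, 49, -31, -3, -23] -> [40, 56, -24, 4, -16] -> [-360, -504, 216, -36, 144] -> [216, 144, -36, -360, -504] -> [-504, -360, -36, 144, 216] -> [504, 360, 36, -144, -216]
  [-41, -10, 24, 24, 13, -36, -18, 28] -> [-34, -3, 31, 31, 20, -29, -11, 35] -> [306, 27, -279, -279, -180, 261, 99, -315] -> [306, 261, 99, 27, -180, -279, -279, -315] -> [-315, -279, -279, -180, 27, 99, 261, 306] -> [315, 279, 279, 180, -27, -99, -261, -306]
  [22, 39, 1, -28, -27, -44] -> [29, 46, 8, -21, -20, -37] -> [-261, -414, -72, 189, 180, 333] -> [333, 189, 180, -72, -261, -414] -> [-414, -261, -72, 180, 189, 333] -> [414, 261, 72, -180, -189, -333]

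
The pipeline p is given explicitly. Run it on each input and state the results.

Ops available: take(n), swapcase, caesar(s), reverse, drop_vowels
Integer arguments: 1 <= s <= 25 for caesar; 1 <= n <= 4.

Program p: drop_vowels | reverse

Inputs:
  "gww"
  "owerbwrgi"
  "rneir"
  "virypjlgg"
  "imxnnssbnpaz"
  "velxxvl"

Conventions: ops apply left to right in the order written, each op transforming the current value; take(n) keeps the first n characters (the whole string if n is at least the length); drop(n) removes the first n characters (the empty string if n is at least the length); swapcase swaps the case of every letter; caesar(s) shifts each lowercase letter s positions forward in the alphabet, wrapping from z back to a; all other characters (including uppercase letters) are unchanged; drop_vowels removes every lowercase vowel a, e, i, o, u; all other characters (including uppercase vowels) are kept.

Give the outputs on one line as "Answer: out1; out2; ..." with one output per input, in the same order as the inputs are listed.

"wwg"; "grwbrw"; "rnr"; "ggljpyrv"; "zpnbssnnxm"; "lvxxlv"

Execution, op by op:
  "gww" -> "gww" -> "wwg"
  "owerbwrgi" -> "wrbwrg" -> "grwbrw"
  "rneir" -> "rnr" -> "rnr"
  "virypjlgg" -> "vrypjlgg" -> "ggljpyrv"
  "imxnnssbnpaz" -> "mxnnssbnpz" -> "zpnbssnnxm"
  "velxxvl" -> "vlxxvl" -> "lvxxlv"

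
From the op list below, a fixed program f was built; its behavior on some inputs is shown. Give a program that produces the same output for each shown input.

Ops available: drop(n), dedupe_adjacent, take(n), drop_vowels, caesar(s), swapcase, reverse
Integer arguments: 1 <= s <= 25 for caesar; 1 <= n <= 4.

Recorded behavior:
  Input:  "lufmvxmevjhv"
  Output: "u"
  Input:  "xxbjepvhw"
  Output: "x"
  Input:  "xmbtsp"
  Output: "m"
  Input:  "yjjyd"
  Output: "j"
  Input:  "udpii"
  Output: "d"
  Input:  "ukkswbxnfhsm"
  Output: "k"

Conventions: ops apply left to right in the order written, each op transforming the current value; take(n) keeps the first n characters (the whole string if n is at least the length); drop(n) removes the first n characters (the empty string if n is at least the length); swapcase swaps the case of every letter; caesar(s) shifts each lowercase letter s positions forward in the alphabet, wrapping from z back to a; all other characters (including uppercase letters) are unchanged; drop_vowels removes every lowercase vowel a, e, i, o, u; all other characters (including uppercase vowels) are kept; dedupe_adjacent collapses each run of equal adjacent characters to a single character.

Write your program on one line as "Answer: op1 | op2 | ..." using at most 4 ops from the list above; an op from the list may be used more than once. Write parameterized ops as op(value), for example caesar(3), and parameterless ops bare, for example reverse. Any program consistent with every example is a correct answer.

take(4) | reverse | take(3) | drop(2)

Check, running the answer program on each example:
  "lufmvxmevjhv" -> "lufm" -> "mful" -> "mfu" -> "u"
  "xxbjepvhw" -> "xxbj" -> "jbxx" -> "jbx" -> "x"
  "xmbtsp" -> "xmbt" -> "tbmx" -> "tbm" -> "m"
  "yjjyd" -> "yjjy" -> "yjjy" -> "yjj" -> "j"
  "udpii" -> "udpi" -> "ipdu" -> "ipd" -> "d"
  "ukkswbxnfhsm" -> "ukks" -> "skku" -> "skk" -> "k"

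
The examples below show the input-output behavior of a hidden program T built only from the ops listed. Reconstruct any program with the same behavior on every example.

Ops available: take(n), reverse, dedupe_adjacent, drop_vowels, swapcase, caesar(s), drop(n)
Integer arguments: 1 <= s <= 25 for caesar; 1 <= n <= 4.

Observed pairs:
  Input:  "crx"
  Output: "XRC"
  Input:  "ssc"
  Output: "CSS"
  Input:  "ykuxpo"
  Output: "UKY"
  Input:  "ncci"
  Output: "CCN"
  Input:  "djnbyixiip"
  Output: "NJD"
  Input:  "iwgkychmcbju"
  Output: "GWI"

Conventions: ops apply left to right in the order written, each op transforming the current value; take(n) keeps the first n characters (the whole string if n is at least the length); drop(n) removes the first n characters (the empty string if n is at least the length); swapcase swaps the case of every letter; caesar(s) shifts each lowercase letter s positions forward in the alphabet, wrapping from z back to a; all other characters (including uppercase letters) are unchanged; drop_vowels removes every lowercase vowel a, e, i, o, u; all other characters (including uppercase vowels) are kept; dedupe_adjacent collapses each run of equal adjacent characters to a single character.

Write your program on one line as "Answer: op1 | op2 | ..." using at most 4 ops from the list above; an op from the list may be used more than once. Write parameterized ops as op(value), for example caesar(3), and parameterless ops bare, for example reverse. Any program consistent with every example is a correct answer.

swapcase | take(3) | reverse

Check, running the answer program on each example:
  "crx" -> "CRX" -> "CRX" -> "XRC"
  "ssc" -> "SSC" -> "SSC" -> "CSS"
  "ykuxpo" -> "YKUXPO" -> "YKU" -> "UKY"
  "ncci" -> "NCCI" -> "NCC" -> "CCN"
  "djnbyixiip" -> "DJNBYIXIIP" -> "DJN" -> "NJD"
  "iwgkychmcbju" -> "IWGKYCHMCBJU" -> "IWG" -> "GWI"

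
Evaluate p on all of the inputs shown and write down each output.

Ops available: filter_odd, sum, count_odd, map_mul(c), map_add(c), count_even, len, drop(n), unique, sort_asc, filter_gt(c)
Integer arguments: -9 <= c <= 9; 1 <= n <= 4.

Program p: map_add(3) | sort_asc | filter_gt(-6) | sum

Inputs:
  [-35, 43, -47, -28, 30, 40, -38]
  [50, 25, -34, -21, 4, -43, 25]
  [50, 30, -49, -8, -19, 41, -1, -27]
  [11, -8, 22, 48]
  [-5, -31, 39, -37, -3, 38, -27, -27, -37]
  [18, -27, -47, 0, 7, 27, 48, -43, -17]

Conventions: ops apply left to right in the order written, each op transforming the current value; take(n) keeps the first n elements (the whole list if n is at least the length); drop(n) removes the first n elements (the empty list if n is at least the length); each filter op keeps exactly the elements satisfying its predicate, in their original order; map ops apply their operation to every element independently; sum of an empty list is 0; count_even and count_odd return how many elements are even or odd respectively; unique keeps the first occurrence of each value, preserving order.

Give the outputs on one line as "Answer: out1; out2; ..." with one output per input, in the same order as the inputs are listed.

122; 116; 127; 85; 81; 115

Execution, op by op:
  [-35, 43, -47, -28, 30, 40, -38] -> [-32, 46, -44, -25, 33, 43, -35] -> [-44, -35, -32, -25, 33, 43, 46] -> [33, 43, 46] -> 122
  [50, 25, -34, -21, 4, -43, 25] -> [53, 28, -31, -18, 7, -40, 28] -> [-40, -31, -18, 7, 28, 28, 53] -> [7, 28, 28, 53] -> 116
  [50, 30, -49, -8, -19, 41, -1, -27] -> [53, 33, -46, -5, -16, 44, 2, -24] -> [-46, -24, -16, -5, 2, 33, 44, 53] -> [-5, 2, 33, 44, 53] -> 127
  [11, -8, 22, 48] -> [14, -5, 25, 51] -> [-5, 14, 25, 51] -> [-5, 14, 25, 51] -> 85
  [-5, -31, 39, -37, -3, 38, -27, -27, -37] -> [-2, -28, 42, -34, 0, 41, -24, -24, -34] -> [-34, -34, -28, -24, -24, -2, 0, 41, 42] -> [-2, 0, 41, 42] -> 81
  [18, -27, -47, 0, 7, 27, 48, -43, -17] -> [21, -24, -44, 3, 10, 30, 51, -40, -14] -> [-44, -40, -24, -14, 3, 10, 21, 30, 51] -> [3, 10, 21, 30, 51] -> 115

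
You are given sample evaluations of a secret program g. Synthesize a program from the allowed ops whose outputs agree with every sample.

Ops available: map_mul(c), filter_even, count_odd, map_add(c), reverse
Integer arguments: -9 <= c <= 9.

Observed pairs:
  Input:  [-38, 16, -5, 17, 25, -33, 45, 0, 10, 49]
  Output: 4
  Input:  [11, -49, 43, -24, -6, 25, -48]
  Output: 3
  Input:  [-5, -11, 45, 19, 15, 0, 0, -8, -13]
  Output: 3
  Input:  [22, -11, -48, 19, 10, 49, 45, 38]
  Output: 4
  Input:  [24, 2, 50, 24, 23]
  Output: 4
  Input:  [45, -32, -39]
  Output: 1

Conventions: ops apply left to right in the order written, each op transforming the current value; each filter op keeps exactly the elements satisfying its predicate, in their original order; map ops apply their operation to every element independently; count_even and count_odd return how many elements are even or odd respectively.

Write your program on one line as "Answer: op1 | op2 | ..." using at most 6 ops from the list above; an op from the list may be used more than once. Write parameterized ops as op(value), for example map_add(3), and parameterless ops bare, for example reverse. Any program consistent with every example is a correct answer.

map_add(6) | map_add(8) | map_add(-7) | reverse | count_odd

Check, running the answer program on each example:
  [-38, 16, -5, 17, 25, -33, 45, 0, 10, 49] -> [-32, 22, 1, 23, 31, -27, 51, 6, 16, 55] -> [-24, 30, 9, 31, 39, -19, 59, 14, 24, 63] -> [-31, 23, 2, 24, 32, -26, 52, 7, 17, 56] -> [56, 17, 7, 52, -26, 32, 24, 2, 23, -31] -> 4
  [11, -49, 43, -24, -6, 25, -48] -> [17, -43, 49, -18, 0, 31, -42] -> [25, -35, 57, -10, 8, 39, -34] -> [18, -42, 50, -17, 1, 32, -41] -> [-41, 32, 1, -17, 50, -42, 18] -> 3
  [-5, -11, 45, 19, 15, 0, 0, -8, -13] -> [1, -5, 51, 25, 21, 6, 6, -2, -7] -> [9, 3, 59, 33, 29, 14, 14, 6, 1] -> [2, -4, 52, 26, 22, 7, 7, -1, -6] -> [-6, -1, 7, 7, 22, 26, 52, -4, 2] -> 3
  [22, -11, -48, 19, 10, 49, 45, 38] -> [28, -5, -42, 25, 16, 55, 51, 44] -> [36, 3, -34, 33, 24, 63, 59, 52] -> [29, -4, -41, 26, 17, 56, 52, 45] -> [45, 52, 56, 17, 26, -41, -4, 29] -> 4
  [24, 2, 50, 24, 23] -> [30, 8, 56, 30, 29] -> [38, 16, 64, 38, 37] -> [31, 9, 57, 31, 30] -> [30, 31, 57, 9, 31] -> 4
  [45, -32, -39] -> [51, -26, -33] -> [59, -18, -25] -> [52, -25, -32] -> [-32, -25, 52] -> 1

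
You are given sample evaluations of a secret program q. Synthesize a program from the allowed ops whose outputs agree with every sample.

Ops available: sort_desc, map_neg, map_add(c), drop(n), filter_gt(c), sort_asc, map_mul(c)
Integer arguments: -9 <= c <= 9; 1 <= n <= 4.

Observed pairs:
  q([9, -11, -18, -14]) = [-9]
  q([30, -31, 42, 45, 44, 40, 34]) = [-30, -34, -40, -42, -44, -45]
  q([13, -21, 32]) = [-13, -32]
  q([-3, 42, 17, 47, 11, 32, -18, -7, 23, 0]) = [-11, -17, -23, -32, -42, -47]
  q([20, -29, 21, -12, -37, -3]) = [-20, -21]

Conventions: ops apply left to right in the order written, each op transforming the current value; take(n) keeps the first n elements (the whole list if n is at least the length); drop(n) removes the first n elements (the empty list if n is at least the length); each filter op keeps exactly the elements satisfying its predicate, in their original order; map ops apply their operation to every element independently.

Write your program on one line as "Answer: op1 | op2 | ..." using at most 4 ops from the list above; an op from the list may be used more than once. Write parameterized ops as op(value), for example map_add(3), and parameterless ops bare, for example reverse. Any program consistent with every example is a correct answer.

sort_asc | drop(1) | filter_gt(1) | map_neg

Check, running the answer program on each example:
  [9, -11, -18, -14] -> [-18, -14, -11, 9] -> [-14, -11, 9] -> [9] -> [-9]
  [30, -31, 42, 45, 44, 40, 34] -> [-31, 30, 34, 40, 42, 44, 45] -> [30, 34, 40, 42, 44, 45] -> [30, 34, 40, 42, 44, 45] -> [-30, -34, -40, -42, -44, -45]
  [13, -21, 32] -> [-21, 13, 32] -> [13, 32] -> [13, 32] -> [-13, -32]
  [-3, 42, 17, 47, 11, 32, -18, -7, 23, 0] -> [-18, -7, -3, 0, 11, 17, 23, 32, 42, 47] -> [-7, -3, 0, 11, 17, 23, 32, 42, 47] -> [11, 17, 23, 32, 42, 47] -> [-11, -17, -23, -32, -42, -47]
  [20, -29, 21, -12, -37, -3] -> [-37, -29, -12, -3, 20, 21] -> [-29, -12, -3, 20, 21] -> [20, 21] -> [-20, -21]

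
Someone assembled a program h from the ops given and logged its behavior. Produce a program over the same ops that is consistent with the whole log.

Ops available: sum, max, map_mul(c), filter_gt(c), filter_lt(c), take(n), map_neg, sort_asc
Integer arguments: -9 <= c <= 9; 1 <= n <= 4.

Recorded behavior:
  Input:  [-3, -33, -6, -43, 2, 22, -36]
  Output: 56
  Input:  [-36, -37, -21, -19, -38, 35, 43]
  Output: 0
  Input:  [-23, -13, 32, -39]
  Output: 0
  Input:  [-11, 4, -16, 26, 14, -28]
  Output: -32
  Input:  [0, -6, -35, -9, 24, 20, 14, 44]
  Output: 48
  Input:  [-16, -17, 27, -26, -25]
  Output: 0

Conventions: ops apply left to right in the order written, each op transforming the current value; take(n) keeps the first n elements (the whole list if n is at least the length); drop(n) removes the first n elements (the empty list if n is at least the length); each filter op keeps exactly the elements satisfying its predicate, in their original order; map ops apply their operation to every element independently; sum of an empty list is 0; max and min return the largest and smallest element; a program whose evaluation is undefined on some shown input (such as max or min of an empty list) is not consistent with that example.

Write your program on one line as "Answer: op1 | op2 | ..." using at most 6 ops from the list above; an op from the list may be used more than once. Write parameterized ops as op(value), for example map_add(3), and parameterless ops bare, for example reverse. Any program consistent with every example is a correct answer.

map_neg | filter_lt(8) | filter_gt(-5) | map_mul(8) | sum

Check, running the answer program on each example:
  [-3, -33, -6, -43, 2, 22, -36] -> [3, 33, 6, 43, -2, -22, 36] -> [3, 6, -2, -22] -> [3, 6, -2] -> [24, 48, -16] -> 56
  [-36, -37, -21, -19, -38, 35, 43] -> [36, 37, 21, 19, 38, -35, -43] -> [-35, -43] -> [] -> [] -> 0
  [-23, -13, 32, -39] -> [23, 13, -32, 39] -> [-32] -> [] -> [] -> 0
  [-11, 4, -16, 26, 14, -28] -> [11, -4, 16, -26, -14, 28] -> [-4, -26, -14] -> [-4] -> [-32] -> -32
  [0, -6, -35, -9, 24, 20, 14, 44] -> [0, 6, 35, 9, -24, -20, -14, -44] -> [0, 6, -24, -20, -14, -44] -> [0, 6] -> [0, 48] -> 48
  [-16, -17, 27, -26, -25] -> [16, 17, -27, 26, 25] -> [-27] -> [] -> [] -> 0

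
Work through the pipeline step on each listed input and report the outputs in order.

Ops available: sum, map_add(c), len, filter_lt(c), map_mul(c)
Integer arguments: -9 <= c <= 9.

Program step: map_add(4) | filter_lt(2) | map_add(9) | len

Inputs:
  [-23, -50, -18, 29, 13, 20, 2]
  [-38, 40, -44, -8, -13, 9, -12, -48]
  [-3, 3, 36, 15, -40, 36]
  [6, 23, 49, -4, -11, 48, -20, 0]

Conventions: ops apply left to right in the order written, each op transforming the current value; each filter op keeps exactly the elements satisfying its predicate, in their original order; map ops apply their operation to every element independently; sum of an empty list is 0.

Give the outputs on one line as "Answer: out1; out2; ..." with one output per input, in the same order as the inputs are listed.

3; 6; 2; 3

Execution, op by op:
  [-23, -50, -18, 29, 13, 20, 2] -> [-19, -46, -14, 33, 17, 24, 6] -> [-19, -46, -14] -> [-10, -37, -5] -> 3
  [-38, 40, -44, -8, -13, 9, -12, -48] -> [-34, 44, -40, -4, -9, 13, -8, -44] -> [-34, -40, -4, -9, -8, -44] -> [-25, -31, 5, 0, 1, -35] -> 6
  [-3, 3, 36, 15, -40, 36] -> [1, 7, 40, 19, -36, 40] -> [1, -36] -> [10, -27] -> 2
  [6, 23, 49, -4, -11, 48, -20, 0] -> [10, 27, 53, 0, -7, 52, -16, 4] -> [0, -7, -16] -> [9, 2, -7] -> 3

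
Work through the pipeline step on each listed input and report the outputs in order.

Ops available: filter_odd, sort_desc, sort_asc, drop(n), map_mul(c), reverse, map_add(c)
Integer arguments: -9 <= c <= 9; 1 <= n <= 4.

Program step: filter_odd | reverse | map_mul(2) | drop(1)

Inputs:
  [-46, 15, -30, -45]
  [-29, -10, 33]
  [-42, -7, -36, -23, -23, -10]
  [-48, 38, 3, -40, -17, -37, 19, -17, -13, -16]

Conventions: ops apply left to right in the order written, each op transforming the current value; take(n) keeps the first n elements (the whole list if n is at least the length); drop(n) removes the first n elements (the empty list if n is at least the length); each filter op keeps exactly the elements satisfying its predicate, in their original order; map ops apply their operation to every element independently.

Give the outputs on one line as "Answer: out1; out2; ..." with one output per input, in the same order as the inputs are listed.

[30]; [-58]; [-46, -14]; [-34, 38, -74, -34, 6]

Execution, op by op:
  [-46, 15, -30, -45] -> [15, -45] -> [-45, 15] -> [-90, 30] -> [30]
  [-29, -10, 33] -> [-29, 33] -> [33, -29] -> [66, -58] -> [-58]
  [-42, -7, -36, -23, -23, -10] -> [-7, -23, -23] -> [-23, -23, -7] -> [-46, -46, -14] -> [-46, -14]
  [-48, 38, 3, -40, -17, -37, 19, -17, -13, -16] -> [3, -17, -37, 19, -17, -13] -> [-13, -17, 19, -37, -17, 3] -> [-26, -34, 38, -74, -34, 6] -> [-34, 38, -74, -34, 6]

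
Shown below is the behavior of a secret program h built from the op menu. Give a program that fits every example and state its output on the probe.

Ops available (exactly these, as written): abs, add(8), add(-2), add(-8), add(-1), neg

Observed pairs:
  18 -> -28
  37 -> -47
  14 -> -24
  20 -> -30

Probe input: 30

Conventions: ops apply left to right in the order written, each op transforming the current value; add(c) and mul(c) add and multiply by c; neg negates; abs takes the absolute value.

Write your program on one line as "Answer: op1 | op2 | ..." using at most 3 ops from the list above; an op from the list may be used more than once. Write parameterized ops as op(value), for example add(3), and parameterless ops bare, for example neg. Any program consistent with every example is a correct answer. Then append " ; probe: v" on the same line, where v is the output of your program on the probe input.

neg | add(-8) | add(-2) ; probe: -40

Check, running the answer program on each example:
  18 -> -18 -> -26 -> -28
  37 -> -37 -> -45 -> -47
  14 -> -14 -> -22 -> -24
  20 -> -20 -> -28 -> -30
  probe: 30 -> -30 -> -38 -> -40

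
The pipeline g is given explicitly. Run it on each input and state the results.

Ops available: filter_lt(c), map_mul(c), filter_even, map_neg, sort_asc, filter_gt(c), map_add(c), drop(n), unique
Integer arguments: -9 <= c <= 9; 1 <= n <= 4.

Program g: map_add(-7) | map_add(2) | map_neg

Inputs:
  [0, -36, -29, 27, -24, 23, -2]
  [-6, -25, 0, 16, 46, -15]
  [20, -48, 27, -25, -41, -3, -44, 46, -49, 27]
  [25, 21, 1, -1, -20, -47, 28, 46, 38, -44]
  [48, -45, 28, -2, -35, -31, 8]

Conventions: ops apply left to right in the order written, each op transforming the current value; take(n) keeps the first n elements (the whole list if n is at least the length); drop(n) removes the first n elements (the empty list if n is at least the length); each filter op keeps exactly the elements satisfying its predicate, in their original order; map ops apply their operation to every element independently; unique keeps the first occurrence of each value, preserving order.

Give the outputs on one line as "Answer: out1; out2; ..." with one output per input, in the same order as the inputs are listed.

Execution, op by op:
  [0, -36, -29, 27, -24, 23, -2] -> [-7, -43, -36, 20, -31, 16, -9] -> [-5, -41, -34, 22, -29, 18, -7] -> [5, 41, 34, -22, 29, -18, 7]
  [-6, -25, 0, 16, 46, -15] -> [-13, -32, -7, 9, 39, -22] -> [-11, -30, -5, 11, 41, -20] -> [11, 30, 5, -11, -41, 20]
  [20, -48, 27, -25, -41, -3, -44, 46, -49, 27] -> [13, -55, 20, -32, -48, -10, -51, 39, -56, 20] -> [15, -53, 22, -30, -46, -8, -49, 41, -54, 22] -> [-15, 53, -22, 30, 46, 8, 49, -41, 54, -22]
  [25, 21, 1, -1, -20, -47, 28, 46, 38, -44] -> [18, 14, -6, -8, -27, -54, 21, 39, 31, -51] -> [20, 16, -4, -6, -25, -52, 23, 41, 33, -49] -> [-20, -16, 4, 6, 25, 52, -23, -41, -33, 49]
  [48, -45, 28, -2, -35, -31, 8] -> [41, -52, 21, -9, -42, -38, 1] -> [43, -50, 23, -7, -40, -36, 3] -> [-43, 50, -23, 7, 40, 36, -3]

[5, 41, 34, -22, 29, -18, 7]; [11, 30, 5, -11, -41, 20]; [-15, 53, -22, 30, 46, 8, 49, -41, 54, -22]; [-20, -16, 4, 6, 25, 52, -23, -41, -33, 49]; [-43, 50, -23, 7, 40, 36, -3]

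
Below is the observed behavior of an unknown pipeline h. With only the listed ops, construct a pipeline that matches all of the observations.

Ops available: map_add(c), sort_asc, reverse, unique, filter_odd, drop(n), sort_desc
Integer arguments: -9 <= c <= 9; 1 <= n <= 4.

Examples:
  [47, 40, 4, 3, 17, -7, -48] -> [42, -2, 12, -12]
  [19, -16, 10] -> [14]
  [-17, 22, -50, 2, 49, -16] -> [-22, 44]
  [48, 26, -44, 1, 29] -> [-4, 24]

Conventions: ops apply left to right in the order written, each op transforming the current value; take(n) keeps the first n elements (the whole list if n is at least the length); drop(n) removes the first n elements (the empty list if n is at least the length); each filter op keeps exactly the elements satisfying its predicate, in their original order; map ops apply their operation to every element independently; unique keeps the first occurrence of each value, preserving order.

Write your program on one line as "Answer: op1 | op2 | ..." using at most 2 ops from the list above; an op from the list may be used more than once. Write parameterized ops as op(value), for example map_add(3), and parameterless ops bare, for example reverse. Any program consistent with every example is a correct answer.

filter_odd | map_add(-5)

Check, running the answer program on each example:
  [47, 40, 4, 3, 17, -7, -48] -> [47, 3, 17, -7] -> [42, -2, 12, -12]
  [19, -16, 10] -> [19] -> [14]
  [-17, 22, -50, 2, 49, -16] -> [-17, 49] -> [-22, 44]
  [48, 26, -44, 1, 29] -> [1, 29] -> [-4, 24]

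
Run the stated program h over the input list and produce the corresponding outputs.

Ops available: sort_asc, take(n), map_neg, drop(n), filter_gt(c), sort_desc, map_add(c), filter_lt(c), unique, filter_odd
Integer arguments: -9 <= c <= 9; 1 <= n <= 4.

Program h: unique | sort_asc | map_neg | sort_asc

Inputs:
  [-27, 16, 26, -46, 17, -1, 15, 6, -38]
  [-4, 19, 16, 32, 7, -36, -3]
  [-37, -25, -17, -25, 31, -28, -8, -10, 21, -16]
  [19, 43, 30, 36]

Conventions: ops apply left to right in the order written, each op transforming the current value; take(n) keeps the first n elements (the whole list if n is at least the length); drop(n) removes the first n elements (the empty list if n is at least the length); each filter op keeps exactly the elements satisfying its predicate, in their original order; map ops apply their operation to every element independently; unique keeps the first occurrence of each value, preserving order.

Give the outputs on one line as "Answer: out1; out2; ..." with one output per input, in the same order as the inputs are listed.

[-26, -17, -16, -15, -6, 1, 27, 38, 46]; [-32, -19, -16, -7, 3, 4, 36]; [-31, -21, 8, 10, 16, 17, 25, 28, 37]; [-43, -36, -30, -19]

Execution, op by op:
  [-27, 16, 26, -46, 17, -1, 15, 6, -38] -> [-27, 16, 26, -46, 17, -1, 15, 6, -38] -> [-46, -38, -27, -1, 6, 15, 16, 17, 26] -> [46, 38, 27, 1, -6, -15, -16, -17, -26] -> [-26, -17, -16, -15, -6, 1, 27, 38, 46]
  [-4, 19, 16, 32, 7, -36, -3] -> [-4, 19, 16, 32, 7, -36, -3] -> [-36, -4, -3, 7, 16, 19, 32] -> [36, 4, 3, -7, -16, -19, -32] -> [-32, -19, -16, -7, 3, 4, 36]
  [-37, -25, -17, -25, 31, -28, -8, -10, 21, -16] -> [-37, -25, -17, 31, -28, -8, -10, 21, -16] -> [-37, -28, -25, -17, -16, -10, -8, 21, 31] -> [37, 28, 25, 17, 16, 10, 8, -21, -31] -> [-31, -21, 8, 10, 16, 17, 25, 28, 37]
  [19, 43, 30, 36] -> [19, 43, 30, 36] -> [19, 30, 36, 43] -> [-19, -30, -36, -43] -> [-43, -36, -30, -19]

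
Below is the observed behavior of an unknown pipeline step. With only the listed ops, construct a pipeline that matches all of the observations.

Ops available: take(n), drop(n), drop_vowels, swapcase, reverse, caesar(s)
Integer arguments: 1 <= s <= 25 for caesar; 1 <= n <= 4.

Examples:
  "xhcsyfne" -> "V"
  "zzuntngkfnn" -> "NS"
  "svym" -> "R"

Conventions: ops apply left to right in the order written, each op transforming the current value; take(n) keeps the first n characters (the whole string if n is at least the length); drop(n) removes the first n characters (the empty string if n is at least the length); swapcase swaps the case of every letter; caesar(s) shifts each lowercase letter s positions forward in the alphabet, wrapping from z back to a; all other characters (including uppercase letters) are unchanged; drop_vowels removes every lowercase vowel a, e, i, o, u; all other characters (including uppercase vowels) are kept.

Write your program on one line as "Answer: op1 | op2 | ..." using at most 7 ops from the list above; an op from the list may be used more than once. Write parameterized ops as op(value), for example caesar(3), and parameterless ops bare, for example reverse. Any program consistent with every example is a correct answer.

take(3) | reverse | take(2) | caesar(19) | drop_vowels | swapcase

Check, running the answer program on each example:
  "xhcsyfne" -> "xhc" -> "chx" -> "ch" -> "va" -> "v" -> "V"
  "zzuntngkfnn" -> "zzu" -> "uzz" -> "uz" -> "ns" -> "ns" -> "NS"
  "svym" -> "svy" -> "yvs" -> "yv" -> "ro" -> "r" -> "R"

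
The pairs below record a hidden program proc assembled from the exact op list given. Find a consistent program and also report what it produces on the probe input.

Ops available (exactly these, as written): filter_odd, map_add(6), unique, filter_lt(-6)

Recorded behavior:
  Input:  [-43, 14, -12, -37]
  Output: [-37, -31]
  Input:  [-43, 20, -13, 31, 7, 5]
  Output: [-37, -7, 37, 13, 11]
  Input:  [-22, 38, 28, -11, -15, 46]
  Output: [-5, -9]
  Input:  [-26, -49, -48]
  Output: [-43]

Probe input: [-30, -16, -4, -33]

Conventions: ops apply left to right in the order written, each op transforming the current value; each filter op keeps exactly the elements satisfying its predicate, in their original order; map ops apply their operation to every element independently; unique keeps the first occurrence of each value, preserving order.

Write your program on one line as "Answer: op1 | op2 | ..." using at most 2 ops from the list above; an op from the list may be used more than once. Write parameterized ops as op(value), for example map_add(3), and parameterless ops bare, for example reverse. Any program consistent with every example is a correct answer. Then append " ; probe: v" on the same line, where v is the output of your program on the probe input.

filter_odd | map_add(6) ; probe: [-27]

Check, running the answer program on each example:
  [-43, 14, -12, -37] -> [-43, -37] -> [-37, -31]
  [-43, 20, -13, 31, 7, 5] -> [-43, -13, 31, 7, 5] -> [-37, -7, 37, 13, 11]
  [-22, 38, 28, -11, -15, 46] -> [-11, -15] -> [-5, -9]
  [-26, -49, -48] -> [-49] -> [-43]
  probe: [-30, -16, -4, -33] -> [-33] -> [-27]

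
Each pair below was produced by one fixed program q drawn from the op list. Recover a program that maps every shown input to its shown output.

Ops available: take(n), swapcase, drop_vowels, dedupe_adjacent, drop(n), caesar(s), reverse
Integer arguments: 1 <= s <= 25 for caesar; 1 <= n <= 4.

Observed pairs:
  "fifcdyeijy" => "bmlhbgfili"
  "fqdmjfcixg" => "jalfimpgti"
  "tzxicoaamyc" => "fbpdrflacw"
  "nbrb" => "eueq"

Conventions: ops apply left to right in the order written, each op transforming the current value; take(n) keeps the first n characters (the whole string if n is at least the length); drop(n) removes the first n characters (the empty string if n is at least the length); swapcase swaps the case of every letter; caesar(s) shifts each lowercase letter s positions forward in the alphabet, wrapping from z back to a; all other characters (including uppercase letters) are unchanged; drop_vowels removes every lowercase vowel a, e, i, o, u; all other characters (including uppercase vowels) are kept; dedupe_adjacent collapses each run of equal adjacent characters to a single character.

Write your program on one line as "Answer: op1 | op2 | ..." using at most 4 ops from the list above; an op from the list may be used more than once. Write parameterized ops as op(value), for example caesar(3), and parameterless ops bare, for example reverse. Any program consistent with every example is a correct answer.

reverse | caesar(15) | caesar(14) | dedupe_adjacent

Check, running the answer program on each example:
  "fifcdyeijy" -> "yjieydcfif" -> "nyxtnsruxu" -> "bmlhbgfili" -> "bmlhbgfili"
  "fqdmjfcixg" -> "gxicfjmdqf" -> "vmxruybsfu" -> "jalfimpgti" -> "jalfimpgti"
  "tzxicoaamyc" -> "cymaaocixzt" -> "rnbppdrxmoi" -> "fbpddrflacw" -> "fbpdrflacw"
  "nbrb" -> "brbn" -> "qgqc" -> "eueq" -> "eueq"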